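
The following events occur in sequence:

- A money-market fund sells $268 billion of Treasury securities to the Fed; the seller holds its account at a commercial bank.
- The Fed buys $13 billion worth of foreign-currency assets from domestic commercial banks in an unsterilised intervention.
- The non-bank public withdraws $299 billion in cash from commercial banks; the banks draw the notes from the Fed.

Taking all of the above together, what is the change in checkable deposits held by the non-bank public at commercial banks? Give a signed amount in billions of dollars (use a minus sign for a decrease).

Fed balance sheet:
  Assets:      Securities +$268B, Foreign assets +$13B
  Liabilities: Bank reserves −$18B, Currency in circulation +$299B
Commercial banking system:
  Assets:      Reserves at CB −$18B, Foreign assets −$13B
  Liabilities: Checkable deposits −$31B
So the change in checkable deposits held by the non-bank public at commercial banks is -$31 billion.

-$31 billion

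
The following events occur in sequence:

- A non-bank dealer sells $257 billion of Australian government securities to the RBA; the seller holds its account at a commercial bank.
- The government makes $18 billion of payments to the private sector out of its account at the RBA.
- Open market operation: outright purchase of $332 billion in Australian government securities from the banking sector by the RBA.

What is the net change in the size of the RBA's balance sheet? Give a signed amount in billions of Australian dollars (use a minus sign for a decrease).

Asset purchase (from non-banks) $257 billion: an RBA asset is acquired → +$257B.
Government spending $18 billion: only the composition of liabilities changes → 0.
OMO purchase (from banks) $332 billion: an RBA asset is acquired → +$332B.
Net: 257 + 0 + 332 = +$589 billion.

+$589 billion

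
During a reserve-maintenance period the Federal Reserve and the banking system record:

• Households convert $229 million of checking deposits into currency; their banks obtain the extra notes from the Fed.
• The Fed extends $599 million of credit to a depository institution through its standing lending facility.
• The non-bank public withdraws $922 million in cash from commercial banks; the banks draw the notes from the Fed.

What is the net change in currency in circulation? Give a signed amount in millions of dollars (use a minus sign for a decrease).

+$1151 million

Fed balance sheet:
  Assets:      Loans to banks +$599M
  Liabilities: Bank reserves −$552M, Currency in circulation +$1151M
So the change in currency in circulation is +$1151 million.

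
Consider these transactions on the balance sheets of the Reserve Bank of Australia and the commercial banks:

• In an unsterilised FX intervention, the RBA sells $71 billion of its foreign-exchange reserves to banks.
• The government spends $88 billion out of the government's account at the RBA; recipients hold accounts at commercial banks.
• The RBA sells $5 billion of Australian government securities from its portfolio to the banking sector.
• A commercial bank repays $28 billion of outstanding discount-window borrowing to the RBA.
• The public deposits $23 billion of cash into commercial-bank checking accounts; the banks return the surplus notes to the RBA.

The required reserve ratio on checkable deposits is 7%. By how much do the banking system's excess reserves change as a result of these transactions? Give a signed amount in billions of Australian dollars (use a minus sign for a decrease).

-$0.77 billion

FX sale $71 billion: reserves −$71B, deposits 0.
Government spending $88 billion: reserves +$88B, deposits +$88B.
OMO sale (to banks) $5 billion: reserves −$5B, deposits 0.
Discount-window repayment $28 billion: reserves −$28B, deposits 0.
Currency deposit $23 billion: reserves +$23B, deposits +$23B.
Totals: Δreserves = +$7B, Δdeposits = +$111B.
Δrequired reserves = 7% × +$111B = +$7.77B.
Δexcess reserves = Δreserves − Δrequired = +$7B − (+$7.77B) = -$0.77 billion.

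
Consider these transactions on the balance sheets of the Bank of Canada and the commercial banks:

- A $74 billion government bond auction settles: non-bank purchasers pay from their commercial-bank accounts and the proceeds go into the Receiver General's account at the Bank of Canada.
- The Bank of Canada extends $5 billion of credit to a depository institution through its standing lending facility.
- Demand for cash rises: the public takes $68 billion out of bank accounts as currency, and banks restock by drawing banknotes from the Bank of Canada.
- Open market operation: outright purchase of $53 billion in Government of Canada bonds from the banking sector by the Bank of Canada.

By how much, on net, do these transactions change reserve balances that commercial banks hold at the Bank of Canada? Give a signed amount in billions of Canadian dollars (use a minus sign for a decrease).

-$84 billion

Bank of Canada balance sheet:
  Assets:      Securities +$53B, Loans to banks +$5B
  Liabilities: Bank reserves −$84B, Currency in circulation +$68B, Government deposits +$74B
So the change in reserve balances that commercial banks hold at the Bank of Canada is -$84 billion.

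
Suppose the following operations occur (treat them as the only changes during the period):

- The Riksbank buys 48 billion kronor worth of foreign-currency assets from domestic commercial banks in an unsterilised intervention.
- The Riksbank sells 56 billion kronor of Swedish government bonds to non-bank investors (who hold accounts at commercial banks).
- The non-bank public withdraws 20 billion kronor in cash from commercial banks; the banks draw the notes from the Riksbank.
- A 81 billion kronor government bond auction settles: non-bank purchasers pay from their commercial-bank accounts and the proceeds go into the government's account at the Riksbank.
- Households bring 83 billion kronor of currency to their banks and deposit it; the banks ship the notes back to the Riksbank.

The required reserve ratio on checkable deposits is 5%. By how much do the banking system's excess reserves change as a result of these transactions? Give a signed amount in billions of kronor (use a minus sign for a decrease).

FX purchase 48 billion kronor: reserves +48B, deposits 0.
Asset sale (to non-banks) 56 billion kronor: reserves −56B, deposits −56B.
Currency withdrawal 20 billion kronor: reserves −20B, deposits −20B.
Government account inflow 81 billion kronor: reserves −81B, deposits −81B.
Currency deposit 83 billion kronor: reserves +83B, deposits +83B.
Totals: Δreserves = −26B, Δdeposits = −74B.
Δrequired reserves = 5% × −74B = −3.7B.
Δexcess reserves = Δreserves − Δrequired = −26B − (−3.7B) = -22.3 billion.

-22.3 billion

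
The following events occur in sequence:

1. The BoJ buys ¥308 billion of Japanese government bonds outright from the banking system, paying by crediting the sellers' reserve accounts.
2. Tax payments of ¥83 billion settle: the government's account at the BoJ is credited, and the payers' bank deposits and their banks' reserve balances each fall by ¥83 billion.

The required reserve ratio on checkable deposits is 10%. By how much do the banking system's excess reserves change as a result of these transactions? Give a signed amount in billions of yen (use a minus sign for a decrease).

OMO purchase (from banks) ¥308 billion: reserves +¥308B, deposits 0.
Government account inflow ¥83 billion: reserves −¥83B, deposits −¥83B.
Totals: Δreserves = +¥225B, Δdeposits = −¥83B.
Δrequired reserves = 10% × −¥83B = −¥8.3B.
Δexcess reserves = Δreserves − Δrequired = +¥225B − (−¥8.3B) = +¥233.3 billion.

+¥233.3 billion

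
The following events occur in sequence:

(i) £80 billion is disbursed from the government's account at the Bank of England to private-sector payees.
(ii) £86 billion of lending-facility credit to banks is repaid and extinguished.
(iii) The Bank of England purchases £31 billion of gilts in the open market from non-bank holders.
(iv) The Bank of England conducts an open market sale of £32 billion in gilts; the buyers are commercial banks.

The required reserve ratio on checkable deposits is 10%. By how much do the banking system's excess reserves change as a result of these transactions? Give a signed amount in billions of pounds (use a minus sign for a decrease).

Government spending £80 billion: reserves +£80B, deposits +£80B.
Discount-window repayment £86 billion: reserves −£86B, deposits 0.
Asset purchase (from non-banks) £31 billion: reserves +£31B, deposits +£31B.
OMO sale (to banks) £32 billion: reserves −£32B, deposits 0.
Totals: Δreserves = −£7B, Δdeposits = +£111B.
Δrequired reserves = 10% × +£111B = +£11.1B.
Δexcess reserves = Δreserves − Δrequired = −£7B − (+£11.1B) = -£18.1 billion.

-£18.1 billion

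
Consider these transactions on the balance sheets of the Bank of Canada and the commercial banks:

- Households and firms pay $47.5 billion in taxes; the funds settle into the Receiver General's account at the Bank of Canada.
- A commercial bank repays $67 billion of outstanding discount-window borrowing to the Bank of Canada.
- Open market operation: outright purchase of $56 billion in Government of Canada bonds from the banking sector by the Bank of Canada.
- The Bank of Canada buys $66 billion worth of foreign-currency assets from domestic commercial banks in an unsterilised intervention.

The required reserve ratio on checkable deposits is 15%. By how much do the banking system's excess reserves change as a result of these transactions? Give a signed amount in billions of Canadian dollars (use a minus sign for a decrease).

+$14.625 billion

Government account inflow $47.5 billion: reserves −$47.5B, deposits −$47.5B.
Discount-window repayment $67 billion: reserves −$67B, deposits 0.
OMO purchase (from banks) $56 billion: reserves +$56B, deposits 0.
FX purchase $66 billion: reserves +$66B, deposits 0.
Totals: Δreserves = +$7.5B, Δdeposits = −$47.5B.
Δrequired reserves = 15% × −$47.5B = −$7.125B.
Δexcess reserves = Δreserves − Δrequired = +$7.5B − (−$7.125B) = +$14.625 billion.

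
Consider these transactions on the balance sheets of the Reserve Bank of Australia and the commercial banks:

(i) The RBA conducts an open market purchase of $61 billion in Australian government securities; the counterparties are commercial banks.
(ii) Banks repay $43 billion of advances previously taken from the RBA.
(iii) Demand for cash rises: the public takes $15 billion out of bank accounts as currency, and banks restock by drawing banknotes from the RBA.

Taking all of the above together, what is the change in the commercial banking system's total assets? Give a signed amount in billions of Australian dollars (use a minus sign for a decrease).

OMO purchase (from banks) $61 billion: just an asset swap on bank balance sheets → 0.
Discount-window repayment $43 billion: bank balance sheets shrink → −$43B.
Currency withdrawal $15 billion: bank balance sheets shrink → −$15B.
Net: 0 − 43 − 15 = -$58 billion.

-$58 billion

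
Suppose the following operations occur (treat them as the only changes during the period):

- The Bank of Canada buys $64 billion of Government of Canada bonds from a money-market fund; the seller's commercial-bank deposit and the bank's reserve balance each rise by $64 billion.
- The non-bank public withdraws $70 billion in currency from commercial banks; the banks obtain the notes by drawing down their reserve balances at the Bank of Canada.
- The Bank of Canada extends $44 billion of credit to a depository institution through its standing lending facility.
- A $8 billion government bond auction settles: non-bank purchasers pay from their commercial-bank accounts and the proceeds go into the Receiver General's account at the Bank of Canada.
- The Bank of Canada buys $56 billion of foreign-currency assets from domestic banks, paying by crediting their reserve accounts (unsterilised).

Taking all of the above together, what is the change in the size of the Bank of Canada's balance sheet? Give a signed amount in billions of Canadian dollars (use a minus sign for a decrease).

+$164 billion

Bank of Canada balance sheet:
  Assets:      Securities +$64B, Loans to banks +$44B, Foreign assets +$56B
  Liabilities: Bank reserves +$86B, Currency in circulation +$70B, Government deposits +$8B
Change in total Bank of Canada assets = +$164 billion.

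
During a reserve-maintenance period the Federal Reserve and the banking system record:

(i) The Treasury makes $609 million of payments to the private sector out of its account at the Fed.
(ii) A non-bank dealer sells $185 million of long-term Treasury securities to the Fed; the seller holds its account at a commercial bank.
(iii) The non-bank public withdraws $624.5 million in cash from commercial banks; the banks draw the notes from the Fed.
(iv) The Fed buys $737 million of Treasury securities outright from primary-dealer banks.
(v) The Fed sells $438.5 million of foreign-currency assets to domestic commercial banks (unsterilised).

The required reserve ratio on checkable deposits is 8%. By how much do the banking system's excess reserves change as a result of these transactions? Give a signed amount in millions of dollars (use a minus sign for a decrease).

Government spending $609 million: reserves +$609M, deposits +$609M.
Asset purchase (from non-banks) $185 million: reserves +$185M, deposits +$185M.
Currency withdrawal $624.5 million: reserves −$624.5M, deposits −$624.5M.
OMO purchase (from banks) $737 million: reserves +$737M, deposits 0.
FX sale $438.5 million: reserves −$438.5M, deposits 0.
Totals: Δreserves = +$468M, Δdeposits = +$169.5M.
Δrequired reserves = 8% × +$169.5M = +$13.56M.
Δexcess reserves = Δreserves − Δrequired = +$468M − (+$13.56M) = +$454.44 million.

+$454.44 million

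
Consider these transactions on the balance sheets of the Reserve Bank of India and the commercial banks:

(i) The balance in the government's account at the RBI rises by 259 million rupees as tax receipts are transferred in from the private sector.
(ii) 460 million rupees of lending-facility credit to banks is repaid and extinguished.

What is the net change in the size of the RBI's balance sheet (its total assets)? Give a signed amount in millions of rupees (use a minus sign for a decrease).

-460 million

Government account inflow 259 million rupees: only the composition of liabilities changes → 0.
Discount-window repayment 460 million rupees: an RBI asset is shed → −460M.
Net: 0 − 460 = -460 million.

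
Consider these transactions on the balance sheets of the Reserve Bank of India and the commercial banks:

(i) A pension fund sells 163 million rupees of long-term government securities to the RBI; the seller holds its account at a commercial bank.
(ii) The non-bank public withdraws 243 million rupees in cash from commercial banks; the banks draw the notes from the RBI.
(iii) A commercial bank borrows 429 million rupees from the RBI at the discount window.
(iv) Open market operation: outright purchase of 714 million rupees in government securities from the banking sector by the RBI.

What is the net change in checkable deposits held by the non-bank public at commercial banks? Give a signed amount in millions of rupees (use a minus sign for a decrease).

-80 million

RBI balance sheet:
  Assets:      Securities +877M, Loans to banks +429M
  Liabilities: Bank reserves +1063M, Currency in circulation +243M
Commercial banking system:
  Assets:      Reserves at CB +1063M, Securities −714M
  Liabilities: Checkable deposits −80M, Borrowings from CB +429M
So the change in checkable deposits held by the non-bank public at commercial banks is -80 million.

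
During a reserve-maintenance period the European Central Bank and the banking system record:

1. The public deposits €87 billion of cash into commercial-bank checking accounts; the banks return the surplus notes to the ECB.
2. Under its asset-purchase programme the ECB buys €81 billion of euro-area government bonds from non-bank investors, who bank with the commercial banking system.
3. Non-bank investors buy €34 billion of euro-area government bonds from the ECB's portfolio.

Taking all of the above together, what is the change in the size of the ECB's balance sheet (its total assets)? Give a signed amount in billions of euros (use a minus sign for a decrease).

+€47 billion

ECB balance sheet:
  Assets:      Securities +€47B
  Liabilities: Bank reserves +€134B, Currency in circulation −€87B
Commercial banking system:
  Assets:      Reserves at CB +€134B
  Liabilities: Checkable deposits +€134B
Change in total ECB assets = +€47 billion.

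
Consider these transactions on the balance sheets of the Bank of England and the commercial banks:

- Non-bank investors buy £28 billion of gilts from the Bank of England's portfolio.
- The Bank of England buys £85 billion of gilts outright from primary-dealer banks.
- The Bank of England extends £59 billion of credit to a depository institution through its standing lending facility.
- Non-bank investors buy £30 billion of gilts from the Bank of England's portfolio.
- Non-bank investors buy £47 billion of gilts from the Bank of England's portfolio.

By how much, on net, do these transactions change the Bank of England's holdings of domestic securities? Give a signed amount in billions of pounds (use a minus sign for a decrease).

Bank of England balance sheet:
  Assets:      Securities −£20B, Loans to banks +£59B
  Liabilities: Bank reserves +£39B
Commercial banking system:
  Assets:      Reserves at CB +£39B, Securities −£85B
  Liabilities: Checkable deposits −£105B, Borrowings from CB +£59B
So the change in the Bank of England's holdings of domestic securities is -£20 billion.

-£20 billion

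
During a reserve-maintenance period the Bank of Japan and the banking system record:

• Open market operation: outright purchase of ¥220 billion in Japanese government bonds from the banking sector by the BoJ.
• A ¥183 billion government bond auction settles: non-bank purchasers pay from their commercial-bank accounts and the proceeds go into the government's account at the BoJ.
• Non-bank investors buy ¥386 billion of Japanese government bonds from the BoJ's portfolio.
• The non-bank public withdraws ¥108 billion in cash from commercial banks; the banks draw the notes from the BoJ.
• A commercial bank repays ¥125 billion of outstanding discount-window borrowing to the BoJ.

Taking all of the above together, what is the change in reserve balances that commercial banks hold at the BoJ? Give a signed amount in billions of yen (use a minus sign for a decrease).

OMO purchase (from banks) ¥220 billion: the BoJ pays by crediting reserve accounts → +¥220B.
Government account inflow ¥183 billion: funds move from bank reserves into the government account → −¥183B.
Asset sale (to non-banks) ¥386 billion: the non-bank buyers' banks settle from reserves → −¥386B.
Currency withdrawal ¥108 billion: banks swap reserves for currency → −¥108B.
Discount-window repayment ¥125 billion: repayment is debited from reserves → −¥125B.
Net: 220 − 183 − 386 − 108 − 125 = -¥582 billion.

-¥582 billion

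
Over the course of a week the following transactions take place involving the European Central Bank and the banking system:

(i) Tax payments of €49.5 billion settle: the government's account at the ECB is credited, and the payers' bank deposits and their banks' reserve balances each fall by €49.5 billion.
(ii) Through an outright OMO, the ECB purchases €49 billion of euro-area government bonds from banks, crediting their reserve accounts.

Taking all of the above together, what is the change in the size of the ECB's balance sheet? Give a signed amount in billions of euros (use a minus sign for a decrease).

+€49 billion

ECB balance sheet:
  Assets:      Securities +€49B
  Liabilities: Bank reserves −€0.5B, Government deposits +€49.5B
Change in total ECB assets = +€49 billion.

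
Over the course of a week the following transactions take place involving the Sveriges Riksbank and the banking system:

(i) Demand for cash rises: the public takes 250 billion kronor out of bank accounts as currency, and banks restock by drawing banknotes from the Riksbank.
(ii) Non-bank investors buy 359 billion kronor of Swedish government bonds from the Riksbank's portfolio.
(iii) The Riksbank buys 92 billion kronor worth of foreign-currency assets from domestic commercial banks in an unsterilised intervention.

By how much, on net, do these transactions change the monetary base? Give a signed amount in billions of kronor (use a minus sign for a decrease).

Riksbank balance sheet:
  Assets:      Securities −359B, Foreign assets +92B
  Liabilities: Bank reserves −517B, Currency in circulation +250B
Commercial banking system:
  Assets:      Reserves at CB −517B, Foreign assets −92B
  Liabilities: Checkable deposits −609B
Monetary base = currency + reserves: +250B + (−517B) = -267 billion.

-267 billion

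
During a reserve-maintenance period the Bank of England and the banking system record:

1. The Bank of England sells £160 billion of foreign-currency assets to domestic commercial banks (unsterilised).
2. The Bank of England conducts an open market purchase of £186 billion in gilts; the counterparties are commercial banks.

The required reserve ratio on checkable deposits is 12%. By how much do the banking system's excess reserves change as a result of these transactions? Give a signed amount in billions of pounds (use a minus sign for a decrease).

+£26 billion

FX sale £160 billion: reserves −£160B, deposits 0.
OMO purchase (from banks) £186 billion: reserves +£186B, deposits 0.
Totals: Δreserves = +£26B, Δdeposits = 0.
Δrequired reserves = 12% × 0 = 0.
Δexcess reserves = Δreserves − Δrequired = +£26B − (0) = +£26 billion.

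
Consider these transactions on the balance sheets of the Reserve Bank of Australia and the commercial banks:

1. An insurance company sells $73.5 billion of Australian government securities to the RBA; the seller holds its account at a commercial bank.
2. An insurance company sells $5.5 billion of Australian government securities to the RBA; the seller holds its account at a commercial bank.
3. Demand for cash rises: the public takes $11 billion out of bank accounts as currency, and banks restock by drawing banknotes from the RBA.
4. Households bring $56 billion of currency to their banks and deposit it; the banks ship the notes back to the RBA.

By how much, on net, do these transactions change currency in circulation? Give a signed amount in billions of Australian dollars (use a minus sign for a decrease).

-$45 billion

RBA balance sheet:
  Assets:      Securities +$79B
  Liabilities: Bank reserves +$124B, Currency in circulation −$45B
Commercial banking system:
  Assets:      Reserves at CB +$124B
  Liabilities: Checkable deposits +$124B
So the change in currency in circulation is -$45 billion.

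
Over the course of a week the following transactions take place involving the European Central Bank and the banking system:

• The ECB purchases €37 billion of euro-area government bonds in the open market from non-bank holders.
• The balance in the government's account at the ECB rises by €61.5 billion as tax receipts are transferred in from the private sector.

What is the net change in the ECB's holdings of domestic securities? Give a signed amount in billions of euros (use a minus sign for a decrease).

Asset purchase (from non-banks) €37 billion: securities added to the ECB's portfolio → +€37B.
Government account inflow €61.5 billion: the ECB's securities portfolio is untouched → 0.
Net: 37 + 0 = +€37 billion.

+€37 billion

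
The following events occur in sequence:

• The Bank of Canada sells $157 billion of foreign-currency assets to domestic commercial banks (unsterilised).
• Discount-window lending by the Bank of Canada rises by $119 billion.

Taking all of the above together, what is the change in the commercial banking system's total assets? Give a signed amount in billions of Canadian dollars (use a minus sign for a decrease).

Bank of Canada balance sheet:
  Assets:      Loans to banks +$119B, Foreign assets −$157B
  Liabilities: Bank reserves −$38B
Commercial banking system:
  Assets:      Reserves at CB −$38B, Foreign assets +$157B
  Liabilities: Borrowings from CB +$119B
Change in total bank assets = +$119 billion.

+$119 billion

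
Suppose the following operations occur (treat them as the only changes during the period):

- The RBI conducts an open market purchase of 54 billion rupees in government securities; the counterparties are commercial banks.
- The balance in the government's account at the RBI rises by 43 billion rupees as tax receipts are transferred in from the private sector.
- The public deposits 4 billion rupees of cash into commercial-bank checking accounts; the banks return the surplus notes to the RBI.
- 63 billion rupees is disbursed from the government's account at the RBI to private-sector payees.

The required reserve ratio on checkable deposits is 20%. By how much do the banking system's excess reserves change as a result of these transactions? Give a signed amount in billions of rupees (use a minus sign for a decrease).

OMO purchase (from banks) 54 billion rupees: reserves +54B, deposits 0.
Government account inflow 43 billion rupees: reserves −43B, deposits −43B.
Currency deposit 4 billion rupees: reserves +4B, deposits +4B.
Government spending 63 billion rupees: reserves +63B, deposits +63B.
Totals: Δreserves = +78B, Δdeposits = +24B.
Δrequired reserves = 20% × +24B = +4.8B.
Δexcess reserves = Δreserves − Δrequired = +78B − (+4.8B) = +73.2 billion.

+73.2 billion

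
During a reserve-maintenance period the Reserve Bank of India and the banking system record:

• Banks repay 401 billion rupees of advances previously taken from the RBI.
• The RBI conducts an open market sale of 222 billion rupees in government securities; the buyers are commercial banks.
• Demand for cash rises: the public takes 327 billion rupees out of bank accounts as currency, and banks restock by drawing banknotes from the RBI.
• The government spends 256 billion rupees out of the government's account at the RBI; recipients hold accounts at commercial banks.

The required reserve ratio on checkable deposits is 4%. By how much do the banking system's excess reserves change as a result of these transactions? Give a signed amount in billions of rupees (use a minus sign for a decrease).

-691.16 billion

Discount-window repayment 401 billion rupees: reserves −401B, deposits 0.
OMO sale (to banks) 222 billion rupees: reserves −222B, deposits 0.
Currency withdrawal 327 billion rupees: reserves −327B, deposits −327B.
Government spending 256 billion rupees: reserves +256B, deposits +256B.
Totals: Δreserves = −694B, Δdeposits = −71B.
Δrequired reserves = 4% × −71B = −2.84B.
Δexcess reserves = Δreserves − Δrequired = −694B − (−2.84B) = -691.16 billion.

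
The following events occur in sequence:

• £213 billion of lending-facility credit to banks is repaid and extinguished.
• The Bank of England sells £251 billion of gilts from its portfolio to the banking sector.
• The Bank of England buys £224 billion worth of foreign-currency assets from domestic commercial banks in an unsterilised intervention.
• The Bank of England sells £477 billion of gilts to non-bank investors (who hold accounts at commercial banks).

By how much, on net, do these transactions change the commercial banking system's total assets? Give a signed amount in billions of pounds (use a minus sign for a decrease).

Discount-window repayment £213 billion: bank balance sheets shrink → −£213B.
OMO sale (to banks) £251 billion: just an asset swap on bank balance sheets → 0.
FX purchase £224 billion: just an asset swap on bank balance sheets → 0.
Asset sale (to non-banks) £477 billion: bank balance sheets shrink → −£477B.
Net: −213 + 0 + 0 − 477 = -£690 billion.

-£690 billion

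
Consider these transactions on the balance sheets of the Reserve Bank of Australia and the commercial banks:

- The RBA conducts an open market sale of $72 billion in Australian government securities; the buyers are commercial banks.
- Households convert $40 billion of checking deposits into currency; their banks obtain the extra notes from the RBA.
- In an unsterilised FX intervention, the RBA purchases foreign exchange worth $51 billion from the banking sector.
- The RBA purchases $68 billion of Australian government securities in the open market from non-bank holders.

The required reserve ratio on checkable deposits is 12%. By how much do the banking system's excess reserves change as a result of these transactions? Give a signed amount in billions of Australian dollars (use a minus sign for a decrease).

+$3.64 billion

OMO sale (to banks) $72 billion: reserves −$72B, deposits 0.
Currency withdrawal $40 billion: reserves −$40B, deposits −$40B.
FX purchase $51 billion: reserves +$51B, deposits 0.
Asset purchase (from non-banks) $68 billion: reserves +$68B, deposits +$68B.
Totals: Δreserves = +$7B, Δdeposits = +$28B.
Δrequired reserves = 12% × +$28B = +$3.36B.
Δexcess reserves = Δreserves − Δrequired = +$7B − (+$3.36B) = +$3.64 billion.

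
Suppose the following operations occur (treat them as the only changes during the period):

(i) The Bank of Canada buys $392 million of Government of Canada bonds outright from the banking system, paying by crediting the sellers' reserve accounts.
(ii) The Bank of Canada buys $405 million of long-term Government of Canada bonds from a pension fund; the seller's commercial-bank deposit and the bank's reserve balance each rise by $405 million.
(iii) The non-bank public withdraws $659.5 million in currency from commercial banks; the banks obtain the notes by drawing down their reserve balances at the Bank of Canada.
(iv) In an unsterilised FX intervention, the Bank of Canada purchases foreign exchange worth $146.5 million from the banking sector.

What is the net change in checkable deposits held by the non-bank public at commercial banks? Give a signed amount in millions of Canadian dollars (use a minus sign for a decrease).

-$254.5 million

Bank of Canada balance sheet:
  Assets:      Securities +$797M, Foreign assets +$146.5M
  Liabilities: Bank reserves +$284M, Currency in circulation +$659.5M
Commercial banking system:
  Assets:      Reserves at CB +$284M, Securities −$392M, Foreign assets −$146.5M
  Liabilities: Checkable deposits −$254.5M
So the change in checkable deposits held by the non-bank public at commercial banks is -$254.5 million.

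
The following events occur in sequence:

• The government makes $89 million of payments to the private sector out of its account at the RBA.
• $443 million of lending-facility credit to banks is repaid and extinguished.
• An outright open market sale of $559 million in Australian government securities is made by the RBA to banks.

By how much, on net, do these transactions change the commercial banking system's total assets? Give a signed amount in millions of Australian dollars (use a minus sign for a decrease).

-$354 million

RBA balance sheet:
  Assets:      Securities −$559M, Loans to banks −$443M
  Liabilities: Bank reserves −$913M, Government deposits −$89M
Commercial banking system:
  Assets:      Reserves at CB −$913M, Securities +$559M
  Liabilities: Checkable deposits +$89M, Borrowings from CB −$443M
Change in total bank assets = -$354 million.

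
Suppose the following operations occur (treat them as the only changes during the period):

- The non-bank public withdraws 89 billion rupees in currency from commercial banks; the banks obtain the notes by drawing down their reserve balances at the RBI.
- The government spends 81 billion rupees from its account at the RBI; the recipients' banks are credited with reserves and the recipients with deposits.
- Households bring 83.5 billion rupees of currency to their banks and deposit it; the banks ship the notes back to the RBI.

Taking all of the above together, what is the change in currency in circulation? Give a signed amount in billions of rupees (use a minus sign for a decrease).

Currency withdrawal 89 billion rupees: notes leave the central bank → +89B.
Government spending 81 billion rupees: no currency enters or leaves circulation → 0.
Currency deposit 83.5 billion rupees: notes return to the central bank → −83.5B.
Net: 89 + 0 − 83.5 = +5.5 billion.

+5.5 billion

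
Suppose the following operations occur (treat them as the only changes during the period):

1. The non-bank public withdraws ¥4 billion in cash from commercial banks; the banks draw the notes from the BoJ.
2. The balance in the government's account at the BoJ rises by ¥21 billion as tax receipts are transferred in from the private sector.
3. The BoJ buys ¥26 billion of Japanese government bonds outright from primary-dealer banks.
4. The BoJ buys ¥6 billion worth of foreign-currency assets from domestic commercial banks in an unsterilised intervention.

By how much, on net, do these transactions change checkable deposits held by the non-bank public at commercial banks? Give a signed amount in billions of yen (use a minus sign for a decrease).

BoJ balance sheet:
  Assets:      Securities +¥26B, Foreign assets +¥6B
  Liabilities: Bank reserves +¥7B, Currency in circulation +¥4B, Government deposits +¥21B
Commercial banking system:
  Assets:      Reserves at CB +¥7B, Securities −¥26B, Foreign assets −¥6B
  Liabilities: Checkable deposits −¥25B
So the change in checkable deposits held by the non-bank public at commercial banks is -¥25 billion.

-¥25 billion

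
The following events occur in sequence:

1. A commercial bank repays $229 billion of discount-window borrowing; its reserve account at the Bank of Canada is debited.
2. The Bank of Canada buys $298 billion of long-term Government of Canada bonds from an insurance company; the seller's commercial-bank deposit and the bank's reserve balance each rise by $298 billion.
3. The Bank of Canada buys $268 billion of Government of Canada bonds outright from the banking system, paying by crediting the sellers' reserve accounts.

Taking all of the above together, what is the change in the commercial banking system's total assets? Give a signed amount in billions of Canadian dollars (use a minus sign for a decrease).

+$69 billion

Discount-window repayment $229 billion: bank balance sheets shrink → −$229B.
Asset purchase (from non-banks) $298 billion: bank balance sheets expand → +$298B.
OMO purchase (from banks) $268 billion: just an asset swap on bank balance sheets → 0.
Net: −229 + 298 + 0 = +$69 billion.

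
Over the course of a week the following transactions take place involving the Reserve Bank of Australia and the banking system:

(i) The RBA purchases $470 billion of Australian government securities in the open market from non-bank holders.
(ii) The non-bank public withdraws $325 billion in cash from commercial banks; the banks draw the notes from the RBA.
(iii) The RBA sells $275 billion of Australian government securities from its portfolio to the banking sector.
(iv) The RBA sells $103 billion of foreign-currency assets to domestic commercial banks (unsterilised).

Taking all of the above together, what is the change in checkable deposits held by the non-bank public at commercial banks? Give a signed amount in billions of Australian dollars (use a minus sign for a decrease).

RBA balance sheet:
  Assets:      Securities +$195B, Foreign assets −$103B
  Liabilities: Bank reserves −$233B, Currency in circulation +$325B
Commercial banking system:
  Assets:      Reserves at CB −$233B, Securities +$275B, Foreign assets +$103B
  Liabilities: Checkable deposits +$145B
So the change in checkable deposits held by the non-bank public at commercial banks is +$145 billion.

+$145 billion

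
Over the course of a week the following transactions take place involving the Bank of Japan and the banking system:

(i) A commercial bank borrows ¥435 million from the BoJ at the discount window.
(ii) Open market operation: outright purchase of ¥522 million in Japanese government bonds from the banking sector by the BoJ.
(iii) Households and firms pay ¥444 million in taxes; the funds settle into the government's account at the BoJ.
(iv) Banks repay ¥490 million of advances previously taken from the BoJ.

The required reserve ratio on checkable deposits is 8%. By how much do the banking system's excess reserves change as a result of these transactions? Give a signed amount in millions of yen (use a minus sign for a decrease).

Discount-window loan ¥435 million: reserves +¥435M, deposits 0.
OMO purchase (from banks) ¥522 million: reserves +¥522M, deposits 0.
Government account inflow ¥444 million: reserves −¥444M, deposits −¥444M.
Discount-window repayment ¥490 million: reserves −¥490M, deposits 0.
Totals: Δreserves = +¥23M, Δdeposits = −¥444M.
Δrequired reserves = 8% × −¥444M = −¥35.52M.
Δexcess reserves = Δreserves − Δrequired = +¥23M − (−¥35.52M) = +¥58.52 million.

+¥58.52 million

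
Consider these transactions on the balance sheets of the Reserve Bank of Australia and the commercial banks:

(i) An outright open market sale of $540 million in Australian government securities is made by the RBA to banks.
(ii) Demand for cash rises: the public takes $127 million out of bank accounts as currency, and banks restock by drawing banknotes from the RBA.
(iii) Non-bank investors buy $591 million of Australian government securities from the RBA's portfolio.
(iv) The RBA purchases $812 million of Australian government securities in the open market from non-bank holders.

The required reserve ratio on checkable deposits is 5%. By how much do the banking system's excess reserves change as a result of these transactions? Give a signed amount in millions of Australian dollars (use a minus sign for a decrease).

-$450.7 million

OMO sale (to banks) $540 million: reserves −$540M, deposits 0.
Currency withdrawal $127 million: reserves −$127M, deposits −$127M.
Asset sale (to non-banks) $591 million: reserves −$591M, deposits −$591M.
Asset purchase (from non-banks) $812 million: reserves +$812M, deposits +$812M.
Totals: Δreserves = −$446M, Δdeposits = +$94M.
Δrequired reserves = 5% × +$94M = +$4.7M.
Δexcess reserves = Δreserves − Δrequired = −$446M − (+$4.7M) = -$450.7 million.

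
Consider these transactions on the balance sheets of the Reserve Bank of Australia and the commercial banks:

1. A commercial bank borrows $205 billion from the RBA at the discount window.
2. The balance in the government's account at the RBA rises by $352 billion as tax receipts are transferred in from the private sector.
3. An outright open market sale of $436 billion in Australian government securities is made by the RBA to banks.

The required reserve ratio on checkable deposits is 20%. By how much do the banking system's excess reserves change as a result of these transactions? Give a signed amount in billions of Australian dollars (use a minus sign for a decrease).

-$512.6 billion

Discount-window loan $205 billion: reserves +$205B, deposits 0.
Government account inflow $352 billion: reserves −$352B, deposits −$352B.
OMO sale (to banks) $436 billion: reserves −$436B, deposits 0.
Totals: Δreserves = −$583B, Δdeposits = −$352B.
Δrequired reserves = 20% × −$352B = −$70.4B.
Δexcess reserves = Δreserves − Δrequired = −$583B − (−$70.4B) = -$512.6 billion.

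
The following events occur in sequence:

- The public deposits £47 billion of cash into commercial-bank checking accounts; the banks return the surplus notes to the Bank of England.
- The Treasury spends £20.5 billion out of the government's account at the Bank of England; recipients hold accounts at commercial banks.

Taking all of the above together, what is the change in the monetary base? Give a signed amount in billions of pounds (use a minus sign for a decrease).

Currency deposit £47 billion: just a shift between currency and reserves — both are base money → 0.
Government spending £20.5 billion: a non-base liability converts back to reserves → +£20.5B.
Net: 0 + 20.5 = +£20.5 billion.

+£20.5 billion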